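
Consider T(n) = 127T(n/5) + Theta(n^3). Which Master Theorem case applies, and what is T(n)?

Master Theorem for T(n) = 127T(n/5) + O(n^3):

a = 127, b = 5, c = 3
log_b(a) = log_5(127) = 3.0099

Case 1: c = 3 < log_5(127) = 3.0099
T(n) = O(n^(log_5 127))

For T(n) = 127T(n/5) + O(n^3): log_5(127) = 3.0099. This is Case 1 of the Master Theorem (c < log_b(a), work dominated by leaves), giving O(n^(log_5 127)).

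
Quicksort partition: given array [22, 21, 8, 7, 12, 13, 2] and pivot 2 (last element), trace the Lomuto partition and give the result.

Lomuto partition with pivot = 2:

Initial array: [22, 21, 8, 7, 12, 13, 2]

arr[0]=22 > 2: no swap
arr[1]=21 > 2: no swap
arr[2]=8 > 2: no swap
arr[3]=7 > 2: no swap
arr[4]=12 > 2: no swap
arr[5]=13 > 2: no swap

Place pivot at position 0: [2, 21, 8, 7, 12, 13, 22]
Pivot position: 0

After partitioning with pivot 2, the array becomes [2, 21, 8, 7, 12, 13, 22]. The pivot is placed at index 0. All elements to the left of the pivot are <= 2, and all elements to the right are > 2.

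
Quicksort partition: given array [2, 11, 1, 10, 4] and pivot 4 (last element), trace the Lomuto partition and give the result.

Lomuto partition with pivot = 4:

Initial array: [2, 11, 1, 10, 4]

arr[0]=2 <= 4: swap with position 0, array becomes [2, 11, 1, 10, 4]
arr[1]=11 > 4: no swap
arr[2]=1 <= 4: swap with position 1, array becomes [2, 1, 11, 10, 4]
arr[3]=10 > 4: no swap

Place pivot at position 2: [2, 1, 4, 10, 11]
Pivot position: 2

After partitioning with pivot 4, the array becomes [2, 1, 4, 10, 11]. The pivot is placed at index 2. All elements to the left of the pivot are <= 4, and all elements to the right are > 4.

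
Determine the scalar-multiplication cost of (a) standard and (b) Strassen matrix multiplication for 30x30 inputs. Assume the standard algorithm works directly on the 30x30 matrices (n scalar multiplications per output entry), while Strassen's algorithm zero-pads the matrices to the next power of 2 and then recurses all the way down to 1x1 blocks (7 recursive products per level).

Matrix multiplication for 30x30 matrices:

Strassen's algorithm requires power-of-2 dimensions. Pad 30x30 to 32x32 (next power of 2).

Standard algorithm: 30^3 = 27000 multiplications
Strassen's algorithm: 7^(log2(32)) = 7^5 = 16807 multiplications
Savings: 27000 - 16807 = 10193 multiplications

Standard: 27000 multiplications (30^3). Strassen: 16807 multiplications (7^5, after padding to 32x32). Strassen reduces 8 recursive multiplications to 7 at each level.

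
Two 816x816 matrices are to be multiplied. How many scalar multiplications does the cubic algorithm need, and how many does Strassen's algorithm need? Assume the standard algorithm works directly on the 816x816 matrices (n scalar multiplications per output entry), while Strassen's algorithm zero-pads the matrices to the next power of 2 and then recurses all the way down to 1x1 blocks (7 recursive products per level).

Matrix multiplication for 816x816 matrices:

Strassen's algorithm requires power-of-2 dimensions. Pad 816x816 to 1024x1024 (next power of 2).

Standard algorithm: 816^3 = 543338496 multiplications
Strassen's algorithm: 7^(log2(1024)) = 7^10 = 282475249 multiplications
Savings: 543338496 - 282475249 = 260863247 multiplications

Standard: 543338496 multiplications (816^3). Strassen: 282475249 multiplications (7^10, after padding to 1024x1024). Strassen reduces 8 recursive multiplications to 7 at each level.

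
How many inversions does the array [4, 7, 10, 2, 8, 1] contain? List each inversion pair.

Finding inversions in [4, 7, 10, 2, 8, 1]:

(0, 3): arr[0]=4 > arr[3]=2
(0, 5): arr[0]=4 > arr[5]=1
(1, 3): arr[1]=7 > arr[3]=2
(1, 5): arr[1]=7 > arr[5]=1
(2, 3): arr[2]=10 > arr[3]=2
(2, 4): arr[2]=10 > arr[4]=8
(2, 5): arr[2]=10 > arr[5]=1
(3, 5): arr[3]=2 > arr[5]=1
(4, 5): arr[4]=8 > arr[5]=1

Total inversions: 9

The array has 9 inversion(s): (0,3), (0,5), (1,3), (1,5), (2,3), (2,4), (2,5), (3,5), (4,5). Each pair (i,j) satisfies i < j and arr[i] > arr[j].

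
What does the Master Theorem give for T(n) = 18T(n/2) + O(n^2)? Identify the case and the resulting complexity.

Master Theorem for T(n) = 18T(n/2) + O(n^2):

a = 18, b = 2, c = 2
log_b(a) = log_2(18) = 4.1699

Case 1: c = 2 < log_2(18) = 4.1699
T(n) = O(n^(log_2 18))

For T(n) = 18T(n/2) + O(n^2): log_2(18) = 4.1699. This is Case 1 of the Master Theorem (c < log_b(a), work dominated by leaves), giving O(n^(log_2 18)).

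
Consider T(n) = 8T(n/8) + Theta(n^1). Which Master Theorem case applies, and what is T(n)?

Master Theorem for T(n) = 8T(n/8) + O(n^1):

a = 8, b = 8, c = 1
log_b(a) = log_8(8) = 1.0000

Case 2: c = 1 = log_8(8) = 1.0000
T(n) = O(n^1 log n) = O(n log n)

For T(n) = 8T(n/8) + O(n^1): log_8(8) = 1.0000. This is Case 2 of the Master Theorem (c = log_b(a), equal work at all levels), giving O(n log n).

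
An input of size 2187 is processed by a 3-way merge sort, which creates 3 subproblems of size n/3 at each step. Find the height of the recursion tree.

For divide and conquer with division factor 3:

Problem sizes at each level:
Level 0: 2187
Level 1: 729
Level 2: 243
Level 3: 81
Level 4: 27
Level 5: 9
Level 6: 3
Level 7: 1

The root is level 0 and the size-1 base case is level 7 (the tree spans levels 0 through 7, i.e. 8 levels counting the root), so the depth is the number of divisions: log_3(2187) = 7

The recursion tree depth is log_3(2187) = 7. At each level, the problem size is divided by 3, so it takes 7 divisions to reduce to a base case of size 1. The algorithm makes 3 recursive calls at each level.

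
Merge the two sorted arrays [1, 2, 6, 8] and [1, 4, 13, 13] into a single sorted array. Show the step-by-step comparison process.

Merging process:

Compare 1 vs 1: take 1 from left. Merged: [1]
Compare 2 vs 1: take 1 from right. Merged: [1, 1]
Compare 2 vs 4: take 2 from left. Merged: [1, 1, 2]
Compare 6 vs 4: take 4 from right. Merged: [1, 1, 2, 4]
Compare 6 vs 13: take 6 from left. Merged: [1, 1, 2, 4, 6]
Compare 8 vs 13: take 8 from left. Merged: [1, 1, 2, 4, 6, 8]
Append remaining from right: [13, 13]. Merged: [1, 1, 2, 4, 6, 8, 13, 13]

Final merged array: [1, 1, 2, 4, 6, 8, 13, 13]
Total comparisons: 6

The merged array is [1, 1, 2, 4, 6, 8, 13, 13], requiring 6 comparisons. The merge step runs in O(n) time where n is the total number of elements.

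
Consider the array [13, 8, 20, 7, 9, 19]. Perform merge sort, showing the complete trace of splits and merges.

Merge sort trace:

Split: [13, 8, 20, 7, 9, 19] -> [13, 8, 20] and [7, 9, 19]
  Split: [13, 8, 20] -> [13] and [8, 20]
    Split: [8, 20] -> [8] and [20]
    Merge: [8] + [20] -> [8, 20]
  Merge: [13] + [8, 20] -> [8, 13, 20]
  Split: [7, 9, 19] -> [7] and [9, 19]
    Split: [9, 19] -> [9] and [19]
    Merge: [9] + [19] -> [9, 19]
  Merge: [7] + [9, 19] -> [7, 9, 19]
Merge: [8, 13, 20] + [7, 9, 19] -> [7, 8, 9, 13, 19, 20]

Final sorted array: [7, 8, 9, 13, 19, 20]

The merge sort proceeds by recursively splitting the array and merging sorted halves.
After all merges, the sorted array is [7, 8, 9, 13, 19, 20].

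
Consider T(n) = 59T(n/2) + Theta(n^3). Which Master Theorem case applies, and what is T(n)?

Master Theorem for T(n) = 59T(n/2) + O(n^3):

a = 59, b = 2, c = 3
log_b(a) = log_2(59) = 5.8826

Case 1: c = 3 < log_2(59) = 5.8826
T(n) = O(n^(log_2 59))

For T(n) = 59T(n/2) + O(n^3): log_2(59) = 5.8826. This is Case 1 of the Master Theorem (c < log_b(a), work dominated by leaves), giving O(n^(log_2 59)).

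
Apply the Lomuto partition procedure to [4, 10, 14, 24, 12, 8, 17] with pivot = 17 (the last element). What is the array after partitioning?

Lomuto partition with pivot = 17:

Initial array: [4, 10, 14, 24, 12, 8, 17]

arr[0]=4 <= 17: swap with position 0, array becomes [4, 10, 14, 24, 12, 8, 17]
arr[1]=10 <= 17: swap with position 1, array becomes [4, 10, 14, 24, 12, 8, 17]
arr[2]=14 <= 17: swap with position 2, array becomes [4, 10, 14, 24, 12, 8, 17]
arr[3]=24 > 17: no swap
arr[4]=12 <= 17: swap with position 3, array becomes [4, 10, 14, 12, 24, 8, 17]
arr[5]=8 <= 17: swap with position 4, array becomes [4, 10, 14, 12, 8, 24, 17]

Place pivot at position 5: [4, 10, 14, 12, 8, 17, 24]
Pivot position: 5

After partitioning with pivot 17, the array becomes [4, 10, 14, 12, 8, 17, 24]. The pivot is placed at index 5. All elements to the left of the pivot are <= 17, and all elements to the right are > 17.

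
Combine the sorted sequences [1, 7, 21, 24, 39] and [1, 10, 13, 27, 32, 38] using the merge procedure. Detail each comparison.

Merging process:

Compare 1 vs 1: take 1 from left. Merged: [1]
Compare 7 vs 1: take 1 from right. Merged: [1, 1]
Compare 7 vs 10: take 7 from left. Merged: [1, 1, 7]
Compare 21 vs 10: take 10 from right. Merged: [1, 1, 7, 10]
Compare 21 vs 13: take 13 from right. Merged: [1, 1, 7, 10, 13]
Compare 21 vs 27: take 21 from left. Merged: [1, 1, 7, 10, 13, 21]
Compare 24 vs 27: take 24 from left. Merged: [1, 1, 7, 10, 13, 21, 24]
Compare 39 vs 27: take 27 from right. Merged: [1, 1, 7, 10, 13, 21, 24, 27]
Compare 39 vs 32: take 32 from right. Merged: [1, 1, 7, 10, 13, 21, 24, 27, 32]
Compare 39 vs 38: take 38 from right. Merged: [1, 1, 7, 10, 13, 21, 24, 27, 32, 38]
Append remaining from left: [39]. Merged: [1, 1, 7, 10, 13, 21, 24, 27, 32, 38, 39]

Final merged array: [1, 1, 7, 10, 13, 21, 24, 27, 32, 38, 39]
Total comparisons: 10

The merged array is [1, 1, 7, 10, 13, 21, 24, 27, 32, 38, 39], requiring 10 comparisons. The merge step runs in O(n) time where n is the total number of elements.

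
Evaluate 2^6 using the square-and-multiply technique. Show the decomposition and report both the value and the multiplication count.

Computing 2^6 by squaring (build up from 2^1; each line after the first costs one multiplication):

2^1 = 2
2^2 = (2^1)^2 = 2^2 = 4
2^3 = 2 * 2^2 = 2 * 4 = 8
2^6 = (2^3)^2 = 8^2 = 64

Result: 64
Multiplications needed: 3 (3 lines after 2^1)

2^6 = 64. Using exponentiation by squaring, this requires 3 multiplications. The key idea: if the exponent is even, square the half-power; if odd, multiply by the base once.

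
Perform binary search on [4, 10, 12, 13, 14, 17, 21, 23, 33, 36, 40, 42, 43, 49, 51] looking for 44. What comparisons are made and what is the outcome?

Binary search for 44 in [4, 10, 12, 13, 14, 17, 21, 23, 33, 36, 40, 42, 43, 49, 51]:

lo=0, hi=14, mid=7, arr[mid]=23 -> 23 < 44, search right half
lo=8, hi=14, mid=11, arr[mid]=42 -> 42 < 44, search right half
lo=12, hi=14, mid=13, arr[mid]=49 -> 49 > 44, search left half
lo=12, hi=12, mid=12, arr[mid]=43 -> 43 < 44, search right half
lo=13 > hi=12, target 44 not found

Binary search determines that 44 is not in the array after 4 comparisons. The search space was exhausted without finding the target.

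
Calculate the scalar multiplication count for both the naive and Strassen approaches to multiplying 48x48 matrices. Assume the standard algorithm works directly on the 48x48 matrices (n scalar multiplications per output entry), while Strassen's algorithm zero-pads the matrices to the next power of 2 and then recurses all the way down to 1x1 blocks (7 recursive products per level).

Matrix multiplication for 48x48 matrices:

Strassen's algorithm requires power-of-2 dimensions. Pad 48x48 to 64x64 (next power of 2).

Standard algorithm: 48^3 = 110592 multiplications
Strassen's algorithm: 7^(log2(64)) = 7^6 = 117649 multiplications
Difference: 110592 - 117649 = -7057 (Strassen uses MORE here due to padding overhead — for small or just-over-power-of-2 n, padding can outweigh the per-level savings)

Standard: 110592 multiplications (48^3). Strassen: 117649 multiplications (7^6, after padding to 64x64). Strassen reduces 8 recursive multiplications to 7 at each level.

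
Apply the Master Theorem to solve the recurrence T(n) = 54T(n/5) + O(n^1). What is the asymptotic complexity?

Master Theorem for T(n) = 54T(n/5) + O(n^1):

a = 54, b = 5, c = 1
log_b(a) = log_5(54) = 2.4785

Case 1: c = 1 < log_5(54) = 2.4785
T(n) = O(n^(log_5 54))

For T(n) = 54T(n/5) + O(n^1): log_5(54) = 2.4785. This is Case 1 of the Master Theorem (c < log_b(a), work dominated by leaves), giving O(n^(log_5 54)).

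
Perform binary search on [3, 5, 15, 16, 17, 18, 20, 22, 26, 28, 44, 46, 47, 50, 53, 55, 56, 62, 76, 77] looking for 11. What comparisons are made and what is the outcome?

Binary search for 11 in [3, 5, 15, 16, 17, 18, 20, 22, 26, 28, 44, 46, 47, 50, 53, 55, 56, 62, 76, 77]:

lo=0, hi=19, mid=9, arr[mid]=28 -> 28 > 11, search left half
lo=0, hi=8, mid=4, arr[mid]=17 -> 17 > 11, search left half
lo=0, hi=3, mid=1, arr[mid]=5 -> 5 < 11, search right half
lo=2, hi=3, mid=2, arr[mid]=15 -> 15 > 11, search left half
lo=2 > hi=1, target 11 not found

Binary search determines that 11 is not in the array after 4 comparisons. The search space was exhausted without finding the target.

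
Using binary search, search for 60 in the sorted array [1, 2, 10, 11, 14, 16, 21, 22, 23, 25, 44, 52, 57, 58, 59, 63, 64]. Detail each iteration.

Binary search for 60 in [1, 2, 10, 11, 14, 16, 21, 22, 23, 25, 44, 52, 57, 58, 59, 63, 64]:

lo=0, hi=16, mid=8, arr[mid]=23 -> 23 < 60, search right half
lo=9, hi=16, mid=12, arr[mid]=57 -> 57 < 60, search right half
lo=13, hi=16, mid=14, arr[mid]=59 -> 59 < 60, search right half
lo=15, hi=16, mid=15, arr[mid]=63 -> 63 > 60, search left half
lo=15 > hi=14, target 60 not found

Binary search determines that 60 is not in the array after 4 comparisons. The search space was exhausted without finding the target.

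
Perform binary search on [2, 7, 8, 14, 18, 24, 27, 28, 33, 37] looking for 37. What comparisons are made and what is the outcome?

Binary search for 37 in [2, 7, 8, 14, 18, 24, 27, 28, 33, 37]:

lo=0, hi=9, mid=4, arr[mid]=18 -> 18 < 37, search right half
lo=5, hi=9, mid=7, arr[mid]=28 -> 28 < 37, search right half
lo=8, hi=9, mid=8, arr[mid]=33 -> 33 < 37, search right half
lo=9, hi=9, mid=9, arr[mid]=37 -> Found target at index 9!

Binary search finds 37 at index 9 after 4 comparisons. The search repeatedly halves the search space by comparing with the middle element.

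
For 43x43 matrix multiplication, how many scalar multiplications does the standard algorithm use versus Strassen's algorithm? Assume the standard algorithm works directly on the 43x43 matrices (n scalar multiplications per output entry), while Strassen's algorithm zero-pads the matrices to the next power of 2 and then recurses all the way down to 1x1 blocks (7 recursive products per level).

Matrix multiplication for 43x43 matrices:

Strassen's algorithm requires power-of-2 dimensions. Pad 43x43 to 64x64 (next power of 2).

Standard algorithm: 43^3 = 79507 multiplications
Strassen's algorithm: 7^(log2(64)) = 7^6 = 117649 multiplications
Difference: 79507 - 117649 = -38142 (Strassen uses MORE here due to padding overhead — for small or just-over-power-of-2 n, padding can outweigh the per-level savings)

Standard: 79507 multiplications (43^3). Strassen: 117649 multiplications (7^6, after padding to 64x64). Strassen reduces 8 recursive multiplications to 7 at each level.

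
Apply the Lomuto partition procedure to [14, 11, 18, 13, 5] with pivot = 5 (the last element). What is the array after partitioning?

Lomuto partition with pivot = 5:

Initial array: [14, 11, 18, 13, 5]

arr[0]=14 > 5: no swap
arr[1]=11 > 5: no swap
arr[2]=18 > 5: no swap
arr[3]=13 > 5: no swap

Place pivot at position 0: [5, 11, 18, 13, 14]
Pivot position: 0

After partitioning with pivot 5, the array becomes [5, 11, 18, 13, 14]. The pivot is placed at index 0. All elements to the left of the pivot are <= 5, and all elements to the right are > 5.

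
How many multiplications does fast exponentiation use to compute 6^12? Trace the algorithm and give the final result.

Computing 6^12 by squaring (build up from 6^1; each line after the first costs one multiplication):

6^1 = 6
6^2 = (6^1)^2 = 6^2 = 36
6^3 = 6 * 6^2 = 6 * 36 = 216
6^6 = (6^3)^2 = 216^2 = 46656
6^12 = (6^6)^2 = 46656^2 = 2176782336

Result: 2176782336
Multiplications needed: 4 (4 lines after 6^1)

6^12 = 2176782336. Using exponentiation by squaring, this requires 4 multiplications. The key idea: if the exponent is even, square the half-power; if odd, multiply by the base once.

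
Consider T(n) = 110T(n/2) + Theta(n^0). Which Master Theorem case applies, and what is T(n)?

Master Theorem for T(n) = 110T(n/2) + O(n^0):

a = 110, b = 2, c = 0
log_b(a) = log_2(110) = 6.7814

Case 1: c = 0 < log_2(110) = 6.7814
T(n) = O(n^(log_2 110))

For T(n) = 110T(n/2) + O(n^0): log_2(110) = 6.7814. This is Case 1 of the Master Theorem (c < log_b(a), work dominated by leaves), giving O(n^(log_2 110)).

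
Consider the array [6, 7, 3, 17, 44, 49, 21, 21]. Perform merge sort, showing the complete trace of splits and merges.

Merge sort trace:

Split: [6, 7, 3, 17, 44, 49, 21, 21] -> [6, 7, 3, 17] and [44, 49, 21, 21]
  Split: [6, 7, 3, 17] -> [6, 7] and [3, 17]
    Split: [6, 7] -> [6] and [7]
    Merge: [6] + [7] -> [6, 7]
    Split: [3, 17] -> [3] and [17]
    Merge: [3] + [17] -> [3, 17]
  Merge: [6, 7] + [3, 17] -> [3, 6, 7, 17]
  Split: [44, 49, 21, 21] -> [44, 49] and [21, 21]
    Split: [44, 49] -> [44] and [49]
    Merge: [44] + [49] -> [44, 49]
    Split: [21, 21] -> [21] and [21]
    Merge: [21] + [21] -> [21, 21]
  Merge: [44, 49] + [21, 21] -> [21, 21, 44, 49]
Merge: [3, 6, 7, 17] + [21, 21, 44, 49] -> [3, 6, 7, 17, 21, 21, 44, 49]

Final sorted array: [3, 6, 7, 17, 21, 21, 44, 49]

The merge sort proceeds by recursively splitting the array and merging sorted halves.
After all merges, the sorted array is [3, 6, 7, 17, 21, 21, 44, 49].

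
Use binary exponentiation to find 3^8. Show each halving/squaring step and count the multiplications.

Computing 3^8 by squaring (build up from 3^1; each line after the first costs one multiplication):

3^1 = 3
3^2 = (3^1)^2 = 3^2 = 9
3^4 = (3^2)^2 = 9^2 = 81
3^8 = (3^4)^2 = 81^2 = 6561

Result: 6561
Multiplications needed: 3 (3 lines after 3^1)

3^8 = 6561. Using exponentiation by squaring, this requires 3 multiplications. The key idea: if the exponent is even, square the half-power; if odd, multiply by the base once.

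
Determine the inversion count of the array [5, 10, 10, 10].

Finding inversions in [5, 10, 10, 10]:


Total inversions: 0

The array has 0 inversions. It is already sorted.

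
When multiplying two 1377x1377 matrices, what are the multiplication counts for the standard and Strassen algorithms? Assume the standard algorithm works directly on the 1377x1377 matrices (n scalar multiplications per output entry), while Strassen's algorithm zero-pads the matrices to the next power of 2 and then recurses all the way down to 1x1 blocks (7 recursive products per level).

Matrix multiplication for 1377x1377 matrices:

Strassen's algorithm requires power-of-2 dimensions. Pad 1377x1377 to 2048x2048 (next power of 2).

Standard algorithm: 1377^3 = 2610969633 multiplications
Strassen's algorithm: 7^(log2(2048)) = 7^11 = 1977326743 multiplications
Savings: 2610969633 - 1977326743 = 633642890 multiplications

Standard: 2610969633 multiplications (1377^3). Strassen: 1977326743 multiplications (7^11, after padding to 2048x2048). Strassen reduces 8 recursive multiplications to 7 at each level.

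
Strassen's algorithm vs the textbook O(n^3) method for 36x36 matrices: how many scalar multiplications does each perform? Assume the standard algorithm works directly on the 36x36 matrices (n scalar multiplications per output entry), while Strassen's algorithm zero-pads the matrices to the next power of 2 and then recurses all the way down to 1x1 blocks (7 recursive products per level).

Matrix multiplication for 36x36 matrices:

Strassen's algorithm requires power-of-2 dimensions. Pad 36x36 to 64x64 (next power of 2).

Standard algorithm: 36^3 = 46656 multiplications
Strassen's algorithm: 7^(log2(64)) = 7^6 = 117649 multiplications
Difference: 46656 - 117649 = -70993 (Strassen uses MORE here due to padding overhead — for small or just-over-power-of-2 n, padding can outweigh the per-level savings)

Standard: 46656 multiplications (36^3). Strassen: 117649 multiplications (7^6, after padding to 64x64). Strassen reduces 8 recursive multiplications to 7 at each level.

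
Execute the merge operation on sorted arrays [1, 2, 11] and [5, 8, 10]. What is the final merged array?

Merging process:

Compare 1 vs 5: take 1 from left. Merged: [1]
Compare 2 vs 5: take 2 from left. Merged: [1, 2]
Compare 11 vs 5: take 5 from right. Merged: [1, 2, 5]
Compare 11 vs 8: take 8 from right. Merged: [1, 2, 5, 8]
Compare 11 vs 10: take 10 from right. Merged: [1, 2, 5, 8, 10]
Append remaining from left: [11]. Merged: [1, 2, 5, 8, 10, 11]

Final merged array: [1, 2, 5, 8, 10, 11]
Total comparisons: 5

The merged array is [1, 2, 5, 8, 10, 11], requiring 5 comparisons. The merge step runs in O(n) time where n is the total number of elements.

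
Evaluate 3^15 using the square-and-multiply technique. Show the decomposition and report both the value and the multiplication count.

Computing 3^15 by squaring (build up from 3^1; each line after the first costs one multiplication):

3^1 = 3
3^2 = (3^1)^2 = 3^2 = 9
3^3 = 3 * 3^2 = 3 * 9 = 27
3^6 = (3^3)^2 = 27^2 = 729
3^7 = 3 * 3^6 = 3 * 729 = 2187
3^14 = (3^7)^2 = 2187^2 = 4782969
3^15 = 3 * 3^14 = 3 * 4782969 = 14348907

Result: 14348907
Multiplications needed: 6 (6 lines after 3^1)

3^15 = 14348907. Using exponentiation by squaring, this requires 6 multiplications. The key idea: if the exponent is even, square the half-power; if odd, multiply by the base once.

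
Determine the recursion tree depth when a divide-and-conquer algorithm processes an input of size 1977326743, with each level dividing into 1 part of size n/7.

For divide and conquer with division factor 7:

Problem sizes at each level:
Level 0: 1977326743
Level 1: 282475249
Level 2: 40353607
Level 3: 5764801
Level 4: 823543
Level 5: 117649
Level 6: 16807
Level 7: 2401
Level 8: 343
Level 9: 49
Level 10: 7
Level 11: 1

The root is level 0 and the size-1 base case is level 11 (the tree spans levels 0 through 11, i.e. 12 levels counting the root), so the depth is the number of divisions: log_7(1977326743) = 11

The recursion tree depth is log_7(1977326743) = 11. At each level, the problem size is divided by 7, so it takes 11 divisions to reduce to a base case of size 1. The algorithm makes 1 recursive call at each level.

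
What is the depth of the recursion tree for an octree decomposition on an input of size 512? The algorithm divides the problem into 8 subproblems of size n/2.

For divide and conquer with division factor 2:

Problem sizes at each level:
Level 0: 512
Level 1: 256
Level 2: 128
Level 3: 64
Level 4: 32
Level 5: 16
Level 6: 8
Level 7: 4
Level 8: 2
Level 9: 1

The root is level 0 and the size-1 base case is level 9 (the tree spans levels 0 through 9, i.e. 10 levels counting the root), so the depth is the number of divisions: log_2(512) = 9

The recursion tree depth is log_2(512) = 9. At each level, the problem size is divided by 2, so it takes 9 divisions to reduce to a base case of size 1. The algorithm makes 8 recursive calls at each level.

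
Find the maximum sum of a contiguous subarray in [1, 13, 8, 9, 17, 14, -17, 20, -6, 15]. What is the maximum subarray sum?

Using Kadane's algorithm on [1, 13, 8, 9, 17, 14, -17, 20, -6, 15]:

Scanning through the array:
Position 1 (value 13): max_ending_here = 14, max_so_far = 14
Position 2 (value 8): max_ending_here = 22, max_so_far = 22
Position 3 (value 9): max_ending_here = 31, max_so_far = 31
Position 4 (value 17): max_ending_here = 48, max_so_far = 48
Position 5 (value 14): max_ending_here = 62, max_so_far = 62
Position 6 (value -17): max_ending_here = 45, max_so_far = 62
Position 7 (value 20): max_ending_here = 65, max_so_far = 65
Position 8 (value -6): max_ending_here = 59, max_so_far = 65
Position 9 (value 15): max_ending_here = 74, max_so_far = 74

Maximum subarray: [1, 13, 8, 9, 17, 14, -17, 20, -6, 15]
Maximum sum: 74

The maximum subarray is [1, 13, 8, 9, 17, 14, -17, 20, -6, 15] with sum 74. This subarray runs from index 0 to index 9.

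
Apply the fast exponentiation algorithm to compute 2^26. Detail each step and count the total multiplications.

Computing 2^26 by squaring (build up from 2^1; each line after the first costs one multiplication):

2^1 = 2
2^2 = (2^1)^2 = 2^2 = 4
2^3 = 2 * 2^2 = 2 * 4 = 8
2^6 = (2^3)^2 = 8^2 = 64
2^12 = (2^6)^2 = 64^2 = 4096
2^13 = 2 * 2^12 = 2 * 4096 = 8192
2^26 = (2^13)^2 = 8192^2 = 67108864

Result: 67108864
Multiplications needed: 6 (6 lines after 2^1)

2^26 = 67108864. Using exponentiation by squaring, this requires 6 multiplications. The key idea: if the exponent is even, square the half-power; if odd, multiply by the base once.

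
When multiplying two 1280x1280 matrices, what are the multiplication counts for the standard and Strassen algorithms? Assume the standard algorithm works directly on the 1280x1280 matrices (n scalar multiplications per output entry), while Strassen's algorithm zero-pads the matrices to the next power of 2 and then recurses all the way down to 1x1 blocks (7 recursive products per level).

Matrix multiplication for 1280x1280 matrices:

Strassen's algorithm requires power-of-2 dimensions. Pad 1280x1280 to 2048x2048 (next power of 2).

Standard algorithm: 1280^3 = 2097152000 multiplications
Strassen's algorithm: 7^(log2(2048)) = 7^11 = 1977326743 multiplications
Savings: 2097152000 - 1977326743 = 119825257 multiplications

Standard: 2097152000 multiplications (1280^3). Strassen: 1977326743 multiplications (7^11, after padding to 2048x2048). Strassen reduces 8 recursive multiplications to 7 at each level.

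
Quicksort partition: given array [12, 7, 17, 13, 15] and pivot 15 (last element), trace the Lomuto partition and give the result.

Lomuto partition with pivot = 15:

Initial array: [12, 7, 17, 13, 15]

arr[0]=12 <= 15: swap with position 0, array becomes [12, 7, 17, 13, 15]
arr[1]=7 <= 15: swap with position 1, array becomes [12, 7, 17, 13, 15]
arr[2]=17 > 15: no swap
arr[3]=13 <= 15: swap with position 2, array becomes [12, 7, 13, 17, 15]

Place pivot at position 3: [12, 7, 13, 15, 17]
Pivot position: 3

After partitioning with pivot 15, the array becomes [12, 7, 13, 15, 17]. The pivot is placed at index 3. All elements to the left of the pivot are <= 15, and all elements to the right are > 15.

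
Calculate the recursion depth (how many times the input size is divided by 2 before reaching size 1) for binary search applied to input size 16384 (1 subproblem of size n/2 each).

For divide and conquer with division factor 2:

Problem sizes at each level:
Level 0: 16384
Level 1: 8192
Level 2: 4096
Level 3: 2048
Level 4: 1024
Level 5: 512
Level 6: 256
Level 7: 128
Level 8: 64
Level 9: 32
Level 10: 16
Level 11: 8
Level 12: 4
Level 13: 2
Level 14: 1

The root is level 0 and the size-1 base case is level 14 (the tree spans levels 0 through 14, i.e. 15 levels counting the root), so the depth is the number of divisions: log_2(16384) = 14

The recursion tree depth is log_2(16384) = 14. At each level, the problem size is divided by 2, so it takes 14 divisions to reduce to a base case of size 1. The algorithm makes 1 recursive call at each level.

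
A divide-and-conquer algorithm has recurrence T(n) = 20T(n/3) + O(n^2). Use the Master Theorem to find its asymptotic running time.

Master Theorem for T(n) = 20T(n/3) + O(n^2):

a = 20, b = 3, c = 2
log_b(a) = log_3(20) = 2.7268

Case 1: c = 2 < log_3(20) = 2.7268
T(n) = O(n^(log_3 20))

For T(n) = 20T(n/3) + O(n^2): log_3(20) = 2.7268. This is Case 1 of the Master Theorem (c < log_b(a), work dominated by leaves), giving O(n^(log_3 20)).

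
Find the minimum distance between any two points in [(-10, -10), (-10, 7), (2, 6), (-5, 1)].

Computing all pairwise distances among 4 points:

d((-10, -10), (-10, 7)) = 17.0
d((-10, -10), (2, 6)) = 20.0
d((-10, -10), (-5, 1)) = 12.083
d((-10, 7), (2, 6)) = 12.0416
d((-10, 7), (-5, 1)) = 7.8102 <-- minimum
d((2, 6), (-5, 1)) = 8.6023

Closest pair: (-10, 7) and (-5, 1) with distance 7.8102

The closest pair is (-10, 7) and (-5, 1) with Euclidean distance 7.8102. For 4 points, brute-force pairwise comparison is shown above. For large n, the divide-and-conquer algorithm (sort by x, recurse on halves, check the dividing strip) achieves O(n log n).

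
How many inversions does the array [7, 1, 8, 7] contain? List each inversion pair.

Finding inversions in [7, 1, 8, 7]:

(0, 1): arr[0]=7 > arr[1]=1
(2, 3): arr[2]=8 > arr[3]=7

Total inversions: 2

The array has 2 inversion(s): (0,1), (2,3). Each pair (i,j) satisfies i < j and arr[i] > arr[j].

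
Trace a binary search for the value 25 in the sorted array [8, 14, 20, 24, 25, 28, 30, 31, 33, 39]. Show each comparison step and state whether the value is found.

Binary search for 25 in [8, 14, 20, 24, 25, 28, 30, 31, 33, 39]:

lo=0, hi=9, mid=4, arr[mid]=25 -> Found target at index 4!

Binary search finds 25 at index 4 after 1 comparisons. The search repeatedly halves the search space by comparing with the middle element.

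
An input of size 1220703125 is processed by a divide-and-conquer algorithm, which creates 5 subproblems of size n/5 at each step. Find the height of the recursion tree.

For divide and conquer with division factor 5:

Problem sizes at each level:
Level 0: 1220703125
Level 1: 244140625
Level 2: 48828125
Level 3: 9765625
Level 4: 1953125
Level 5: 390625
Level 6: 78125
Level 7: 15625
Level 8: 3125
Level 9: 625
Level 10: 125
Level 11: 25
Level 12: 5
Level 13: 1

The root is level 0 and the size-1 base case is level 13 (the tree spans levels 0 through 13, i.e. 14 levels counting the root), so the depth is the number of divisions: log_5(1220703125) = 13

The recursion tree depth is log_5(1220703125) = 13. At each level, the problem size is divided by 5, so it takes 13 divisions to reduce to a base case of size 1. The algorithm makes 5 recursive calls at each level.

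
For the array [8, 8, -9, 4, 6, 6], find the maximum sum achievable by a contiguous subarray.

Using Kadane's algorithm on [8, 8, -9, 4, 6, 6]:

Scanning through the array:
Position 1 (value 8): max_ending_here = 16, max_so_far = 16
Position 2 (value -9): max_ending_here = 7, max_so_far = 16
Position 3 (value 4): max_ending_here = 11, max_so_far = 16
Position 4 (value 6): max_ending_here = 17, max_so_far = 17
Position 5 (value 6): max_ending_here = 23, max_so_far = 23

Maximum subarray: [8, 8, -9, 4, 6, 6]
Maximum sum: 23

The maximum subarray is [8, 8, -9, 4, 6, 6] with sum 23. This subarray runs from index 0 to index 5.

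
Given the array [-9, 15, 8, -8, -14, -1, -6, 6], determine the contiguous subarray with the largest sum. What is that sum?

Using Kadane's algorithm on [-9, 15, 8, -8, -14, -1, -6, 6]:

Scanning through the array:
Position 1 (value 15): max_ending_here = 15, max_so_far = 15
Position 2 (value 8): max_ending_here = 23, max_so_far = 23
Position 3 (value -8): max_ending_here = 15, max_so_far = 23
Position 4 (value -14): max_ending_here = 1, max_so_far = 23
Position 5 (value -1): max_ending_here = 0, max_so_far = 23
Position 6 (value -6): max_ending_here = -6, max_so_far = 23
Position 7 (value 6): max_ending_here = 6, max_so_far = 23

Maximum subarray: [15, 8]
Maximum sum: 23

The maximum subarray is [15, 8] with sum 23. This subarray runs from index 1 to index 2.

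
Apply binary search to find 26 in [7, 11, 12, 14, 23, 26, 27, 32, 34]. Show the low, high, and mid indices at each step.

Binary search for 26 in [7, 11, 12, 14, 23, 26, 27, 32, 34]:

lo=0, hi=8, mid=4, arr[mid]=23 -> 23 < 26, search right half
lo=5, hi=8, mid=6, arr[mid]=27 -> 27 > 26, search left half
lo=5, hi=5, mid=5, arr[mid]=26 -> Found target at index 5!

Binary search finds 26 at index 5 after 3 comparisons. The search repeatedly halves the search space by comparing with the middle element.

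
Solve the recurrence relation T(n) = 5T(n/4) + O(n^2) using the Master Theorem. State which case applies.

Master Theorem for T(n) = 5T(n/4) + O(n^2):

a = 5, b = 4, c = 2
log_b(a) = log_4(5) = 1.1610

Case 3: c = 2 > log_4(5) = 1.1610
T(n) = O(n^2) = O(n^2)

For T(n) = 5T(n/4) + O(n^2): log_4(5) = 1.1610. This is Case 3 of the Master Theorem (c > log_b(a), work dominated by root), giving O(n^2).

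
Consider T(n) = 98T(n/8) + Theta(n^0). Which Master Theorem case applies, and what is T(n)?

Master Theorem for T(n) = 98T(n/8) + O(n^0):

a = 98, b = 8, c = 0
log_b(a) = log_8(98) = 2.2049

Case 1: c = 0 < log_8(98) = 2.2049
T(n) = O(n^(log_8 98))

For T(n) = 98T(n/8) + O(n^0): log_8(98) = 2.2049. This is Case 1 of the Master Theorem (c < log_b(a), work dominated by leaves), giving O(n^(log_8 98)).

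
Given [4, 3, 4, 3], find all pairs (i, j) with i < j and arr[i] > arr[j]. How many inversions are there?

Finding inversions in [4, 3, 4, 3]:

(0, 1): arr[0]=4 > arr[1]=3
(0, 3): arr[0]=4 > arr[3]=3
(2, 3): arr[2]=4 > arr[3]=3

Total inversions: 3

The array has 3 inversion(s): (0,1), (0,3), (2,3). Each pair (i,j) satisfies i < j and arr[i] > arr[j].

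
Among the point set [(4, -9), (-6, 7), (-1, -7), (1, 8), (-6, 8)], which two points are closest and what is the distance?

Computing all pairwise distances among 5 points:

d((4, -9), (-6, 7)) = 18.868
d((4, -9), (-1, -7)) = 5.3852
d((4, -9), (1, 8)) = 17.2627
d((4, -9), (-6, 8)) = 19.7231
d((-6, 7), (-1, -7)) = 14.8661
d((-6, 7), (1, 8)) = 7.0711
d((-6, 7), (-6, 8)) = 1.0 <-- minimum
d((-1, -7), (1, 8)) = 15.1327
d((-1, -7), (-6, 8)) = 15.8114
d((1, 8), (-6, 8)) = 7.0

Closest pair: (-6, 7) and (-6, 8) with distance 1.0

The closest pair is (-6, 7) and (-6, 8) with Euclidean distance 1.0. For 5 points, brute-force pairwise comparison is shown above. For large n, the divide-and-conquer algorithm (sort by x, recurse on halves, check the dividing strip) achieves O(n log n).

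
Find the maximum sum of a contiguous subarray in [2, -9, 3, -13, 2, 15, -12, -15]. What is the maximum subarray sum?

Using Kadane's algorithm on [2, -9, 3, -13, 2, 15, -12, -15]:

Scanning through the array:
Position 1 (value -9): max_ending_here = -7, max_so_far = 2
Position 2 (value 3): max_ending_here = 3, max_so_far = 3
Position 3 (value -13): max_ending_here = -10, max_so_far = 3
Position 4 (value 2): max_ending_here = 2, max_so_far = 3
Position 5 (value 15): max_ending_here = 17, max_so_far = 17
Position 6 (value -12): max_ending_here = 5, max_so_far = 17
Position 7 (value -15): max_ending_here = -10, max_so_far = 17

Maximum subarray: [2, 15]
Maximum sum: 17

The maximum subarray is [2, 15] with sum 17. This subarray runs from index 4 to index 5.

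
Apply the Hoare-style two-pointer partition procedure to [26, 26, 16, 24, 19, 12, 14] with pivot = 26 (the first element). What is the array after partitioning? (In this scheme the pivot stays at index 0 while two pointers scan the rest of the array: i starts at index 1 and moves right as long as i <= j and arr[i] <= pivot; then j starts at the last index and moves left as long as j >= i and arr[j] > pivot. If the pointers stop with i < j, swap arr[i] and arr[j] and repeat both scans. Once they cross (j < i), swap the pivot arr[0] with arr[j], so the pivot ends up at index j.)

Hoare-style two-pointer partition with pivot = 26:

Initial array: [26, 26, 16, 24, 19, 12, 14]

Pointers start at i = 1, j = 6.
i ends at 7, j ends at 6: the pointers have crossed (j < i), so scanning stops.

Swap pivot arr[0] with arr[6] to place pivot at position 6: [14, 26, 16, 24, 19, 12, 26]
Pivot position: 6

After partitioning with pivot 26, the array becomes [14, 26, 16, 24, 19, 12, 26]. The pivot is placed at index 6. All elements to the left of the pivot are <= 26, and all elements to the right are > 26.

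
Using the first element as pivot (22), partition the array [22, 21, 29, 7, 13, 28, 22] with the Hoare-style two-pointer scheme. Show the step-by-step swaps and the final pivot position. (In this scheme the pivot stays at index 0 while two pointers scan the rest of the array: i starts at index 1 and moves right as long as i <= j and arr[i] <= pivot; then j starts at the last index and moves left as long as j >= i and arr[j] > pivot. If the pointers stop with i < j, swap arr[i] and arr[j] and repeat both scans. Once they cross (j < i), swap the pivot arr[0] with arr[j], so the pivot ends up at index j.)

Hoare-style two-pointer partition with pivot = 22:

Initial array: [22, 21, 29, 7, 13, 28, 22]

Pointers start at i = 1, j = 6.
i stops at index 2 (arr[2]=29 > 22), j stops at index 6 (arr[6]=22 <= 22): swap arr[2] and arr[6], array becomes [22, 21, 22, 7, 13, 28, 29]
i ends at 5, j ends at 4: the pointers have crossed (j < i), so scanning stops.

Swap pivot arr[0] with arr[4] to place pivot at position 4: [13, 21, 22, 7, 22, 28, 29]
Pivot position: 4

After partitioning with pivot 22, the array becomes [13, 21, 22, 7, 22, 28, 29]. The pivot is placed at index 4. All elements to the left of the pivot are <= 22, and all elements to the right are > 22.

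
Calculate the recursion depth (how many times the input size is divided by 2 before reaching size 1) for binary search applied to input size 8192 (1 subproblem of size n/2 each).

For divide and conquer with division factor 2:

Problem sizes at each level:
Level 0: 8192
Level 1: 4096
Level 2: 2048
Level 3: 1024
Level 4: 512
Level 5: 256
Level 6: 128
Level 7: 64
Level 8: 32
Level 9: 16
Level 10: 8
Level 11: 4
Level 12: 2
Level 13: 1

The root is level 0 and the size-1 base case is level 13 (the tree spans levels 0 through 13, i.e. 14 levels counting the root), so the depth is the number of divisions: log_2(8192) = 13

The recursion tree depth is log_2(8192) = 13. At each level, the problem size is divided by 2, so it takes 13 divisions to reduce to a base case of size 1. The algorithm makes 1 recursive call at each level.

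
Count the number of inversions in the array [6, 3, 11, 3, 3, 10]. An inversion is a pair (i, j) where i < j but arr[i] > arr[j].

Finding inversions in [6, 3, 11, 3, 3, 10]:

(0, 1): arr[0]=6 > arr[1]=3
(0, 3): arr[0]=6 > arr[3]=3
(0, 4): arr[0]=6 > arr[4]=3
(2, 3): arr[2]=11 > arr[3]=3
(2, 4): arr[2]=11 > arr[4]=3
(2, 5): arr[2]=11 > arr[5]=10

Total inversions: 6

The array has 6 inversion(s): (0,1), (0,3), (0,4), (2,3), (2,4), (2,5). Each pair (i,j) satisfies i < j and arr[i] > arr[j].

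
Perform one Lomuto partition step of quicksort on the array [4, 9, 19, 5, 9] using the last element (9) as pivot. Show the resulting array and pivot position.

Lomuto partition with pivot = 9:

Initial array: [4, 9, 19, 5, 9]

arr[0]=4 <= 9: swap with position 0, array becomes [4, 9, 19, 5, 9]
arr[1]=9 <= 9: swap with position 1, array becomes [4, 9, 19, 5, 9]
arr[2]=19 > 9: no swap
arr[3]=5 <= 9: swap with position 2, array becomes [4, 9, 5, 19, 9]

Place pivot at position 3: [4, 9, 5, 9, 19]
Pivot position: 3

After partitioning with pivot 9, the array becomes [4, 9, 5, 9, 19]. The pivot is placed at index 3. All elements to the left of the pivot are <= 9, and all elements to the right are > 9.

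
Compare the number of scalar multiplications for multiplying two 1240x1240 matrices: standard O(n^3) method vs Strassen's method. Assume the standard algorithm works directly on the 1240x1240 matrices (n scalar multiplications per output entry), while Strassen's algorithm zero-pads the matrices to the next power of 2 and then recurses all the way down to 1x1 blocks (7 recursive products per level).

Matrix multiplication for 1240x1240 matrices:

Strassen's algorithm requires power-of-2 dimensions. Pad 1240x1240 to 2048x2048 (next power of 2).

Standard algorithm: 1240^3 = 1906624000 multiplications
Strassen's algorithm: 7^(log2(2048)) = 7^11 = 1977326743 multiplications
Difference: 1906624000 - 1977326743 = -70702743 (Strassen uses MORE here due to padding overhead — for small or just-over-power-of-2 n, padding can outweigh the per-level savings)

Standard: 1906624000 multiplications (1240^3). Strassen: 1977326743 multiplications (7^11, after padding to 2048x2048). Strassen reduces 8 recursive multiplications to 7 at each level.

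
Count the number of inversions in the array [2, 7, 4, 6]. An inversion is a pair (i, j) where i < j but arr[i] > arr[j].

Finding inversions in [2, 7, 4, 6]:

(1, 2): arr[1]=7 > arr[2]=4
(1, 3): arr[1]=7 > arr[3]=6

Total inversions: 2

The array has 2 inversion(s): (1,2), (1,3). Each pair (i,j) satisfies i < j and arr[i] > arr[j].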